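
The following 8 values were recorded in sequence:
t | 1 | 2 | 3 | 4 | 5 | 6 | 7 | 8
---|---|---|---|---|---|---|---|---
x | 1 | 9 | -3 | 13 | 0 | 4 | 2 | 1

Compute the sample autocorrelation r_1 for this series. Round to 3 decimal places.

-0.752

Mean x̄ = (1 + 9 − 3 + 13 + 0 + 4 + 2 + 1)/8 = 3.3750
Σ(x_t−x̄)(x_{t+1}−x̄) = (-13.3594) + (-35.8594) + (-61.3594) + (-32.4844) + (-2.1094) + (-0.8594) + (3.2656) = -142.7656
Denominator Σ(x_t−x̄)² = 189.8750
r_1 = -142.7656 / 189.8750 = -0.752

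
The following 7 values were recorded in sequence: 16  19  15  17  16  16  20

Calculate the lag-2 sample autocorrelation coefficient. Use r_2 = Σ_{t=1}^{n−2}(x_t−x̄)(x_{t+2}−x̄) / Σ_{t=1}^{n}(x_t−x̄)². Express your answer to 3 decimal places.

Mean x̄ = (16 + 19 + 15 + 17 + 16 + 16 + 20)/7 = 17.0000
Deviations from mean: -1.0000, 2.0000, -2.0000, 0.0000, -1.0000, -1.0000, 3.0000
Numerator Σ_{t=1}^{5}(x_t−x̄)(x_{t+2}−x̄) = 1.0000
Denominator Σ(x_t−x̄)² = 20.0000
r_2 = 1.0000 / 20.0000 = 0.050

0.050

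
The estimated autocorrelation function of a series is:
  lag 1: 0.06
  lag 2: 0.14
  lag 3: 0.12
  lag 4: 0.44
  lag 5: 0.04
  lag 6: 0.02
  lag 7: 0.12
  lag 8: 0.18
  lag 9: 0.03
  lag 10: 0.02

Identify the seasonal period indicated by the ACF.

4

The largest autocorrelation is r_4 = 0.44, with a weaker echo at lag 8 (0.18); the remaining lags stay at or below 0.14.
The dominant spike at lag 4 indicates a seasonal period of 4.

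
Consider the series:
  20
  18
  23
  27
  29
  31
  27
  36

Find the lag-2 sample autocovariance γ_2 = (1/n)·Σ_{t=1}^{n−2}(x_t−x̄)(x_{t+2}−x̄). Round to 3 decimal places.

Mean x̄ = (20 + 18 + 23 + 27 + 29 + 31 + 27 + 36)/8 = 26.3750
Deviations: -6.3750, -8.3750, -3.3750, 0.6250, 2.6250, 4.6250, 0.6250, 9.6250
Σ_{t=1}^{6}(x_t−x̄)(x_{t+2}−x̄) = 56.4688
γ_2 = 56.4688 / 8 = 7.059

7.059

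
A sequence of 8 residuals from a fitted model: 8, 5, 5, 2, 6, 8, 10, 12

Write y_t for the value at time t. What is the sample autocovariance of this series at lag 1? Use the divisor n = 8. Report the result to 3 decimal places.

Mean ȳ = (8 + 5 + 5 + 2 + 6 + 8 + 10 + 12)/8 = 7.0000
Deviations: 1.0000, -2.0000, -2.0000, -5.0000, -1.0000, 1.0000, 3.0000, 5.0000
Σ_{t=1}^{7}(y_t−ȳ)(y_{t+1}−ȳ) = 34.0000
γ_1 = 34.0000 / 8 = 4.250

4.250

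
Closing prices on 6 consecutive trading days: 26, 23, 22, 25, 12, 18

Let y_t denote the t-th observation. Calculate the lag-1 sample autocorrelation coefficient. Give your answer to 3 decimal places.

0.051

Mean ȳ = (26 + 23 + 22 + 25 + 12 + 18)/6 = 21.0000
Deviations from mean: 5.0000, 2.0000, 1.0000, 4.0000, -9.0000, -3.0000
Numerator Σ_{t=1}^{5}(y_t−ȳ)(y_{t+1}−ȳ) = 7.0000
Denominator Σ(y_t−ȳ)² = 136.0000
r_1 = 7.0000 / 136.0000 = 0.051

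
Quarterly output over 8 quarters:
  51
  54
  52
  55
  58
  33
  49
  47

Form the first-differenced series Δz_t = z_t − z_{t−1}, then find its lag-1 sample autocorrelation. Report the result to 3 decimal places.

First differences Δz: 3, -2, 3, 3, -25, 16, -2
Mean of differences = -0.5714
Numerator Σ(Δz_t−Δz̄)(Δz_{t+1}−Δz̄) = -513.1837
Denominator Σ(Δz_t−Δz̄)² = 913.7143
r_1(Δz) = -513.1837 / 913.7143 = -0.562

-0.562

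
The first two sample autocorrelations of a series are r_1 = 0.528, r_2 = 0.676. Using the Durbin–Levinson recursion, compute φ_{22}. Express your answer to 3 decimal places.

0.551

φ_{22} = (r_2 − r_1²) / (1 − r_1²)
r_1² = (0.528)² = 0.278784
Numerator = 0.676 − 0.2788 = 0.3972; denominator = 1 − 0.2788 = 0.7212
φ_{22} = 0.3972 / 0.7212 = 0.551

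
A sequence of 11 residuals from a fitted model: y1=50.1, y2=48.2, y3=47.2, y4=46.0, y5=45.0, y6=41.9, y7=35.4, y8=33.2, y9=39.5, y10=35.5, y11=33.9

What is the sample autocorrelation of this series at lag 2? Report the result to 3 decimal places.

0.395

Mean ȳ = (50.1 + 48.2 + 47.2 + 46.0 + 45.0 + 41.9 + 35.4 + 33.2 + 39.5 + 35.5 + 33.9)/11 = 41.4455
Numerator Σ_{t=1}^{9}(y_t−ȳ)(y_{t+2}−ȳ) = 153.3186
Denominator Σ(y_t−ȳ)² = 387.8273
r_2 = 153.3186 / 387.8273 = 0.395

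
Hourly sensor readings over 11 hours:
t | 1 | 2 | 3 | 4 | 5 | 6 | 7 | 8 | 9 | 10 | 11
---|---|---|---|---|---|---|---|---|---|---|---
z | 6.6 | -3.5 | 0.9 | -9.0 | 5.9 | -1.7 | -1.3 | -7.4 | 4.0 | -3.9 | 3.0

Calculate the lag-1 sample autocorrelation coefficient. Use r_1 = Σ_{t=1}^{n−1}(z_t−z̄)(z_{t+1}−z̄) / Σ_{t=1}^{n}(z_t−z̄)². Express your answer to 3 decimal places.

-0.567

Mean z̄ = (6.6 − 3.5 + 0.9 − 9.0 + 5.9 − 1.7 − 1.3 − 7.4 + 4.0 − 3.9 + 3.0)/11 = -0.5818
Numerator Σ_{t=1}^{10}(z_t−z̄)(z_{t+1}−z̄) = -152.1976
Denominator Σ(z_t−z̄)² = 268.2564
r_1 = -152.1976 / 268.2564 = -0.567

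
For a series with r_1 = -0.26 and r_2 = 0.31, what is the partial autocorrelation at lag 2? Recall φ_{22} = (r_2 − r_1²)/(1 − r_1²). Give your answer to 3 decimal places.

φ_{22} = (r_2 − r_1²) / (1 − r_1²)
r_1² = (-0.26)² = 0.0676
Numerator = 0.31 − 0.0676 = 0.2424; denominator = 1 − 0.0676 = 0.9324
φ_{22} = 0.2424 / 0.9324 = 0.260

0.260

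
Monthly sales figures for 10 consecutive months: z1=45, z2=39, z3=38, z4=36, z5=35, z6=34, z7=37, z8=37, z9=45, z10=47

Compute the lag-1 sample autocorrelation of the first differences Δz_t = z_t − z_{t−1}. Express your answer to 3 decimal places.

0.189

First differences Δz: -6, -1, -2, -1, -1, 3, 0, 8, 2
Mean of differences = 0.2222
Numerator Σ(Δz_t−Δz̄)(Δz_{t+1}−Δz̄) = 22.6173
Denominator Σ(Δz_t−Δz̄)² = 119.5556
r_1(Δz) = 22.6173 / 119.5556 = 0.189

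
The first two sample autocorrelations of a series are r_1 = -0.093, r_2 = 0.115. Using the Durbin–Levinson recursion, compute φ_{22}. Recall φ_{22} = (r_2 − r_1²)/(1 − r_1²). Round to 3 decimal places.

φ_{22} = (r_2 − r_1²) / (1 − r_1²)
r_1² = (-0.093)² = 0.008649
Numerator = 0.115 − 0.0086 = 0.1064; denominator = 1 − 0.0086 = 0.9914
φ_{22} = 0.1064 / 0.9914 = 0.107

0.107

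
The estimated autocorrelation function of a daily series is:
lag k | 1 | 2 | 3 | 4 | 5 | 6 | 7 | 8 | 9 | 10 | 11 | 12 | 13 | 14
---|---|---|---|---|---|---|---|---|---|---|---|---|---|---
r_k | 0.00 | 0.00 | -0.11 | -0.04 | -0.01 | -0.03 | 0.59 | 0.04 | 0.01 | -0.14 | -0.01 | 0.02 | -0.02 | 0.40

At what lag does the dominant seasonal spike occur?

7

The largest autocorrelation is r_7 = 0.59, with a weaker echo at lag 14 (0.40); the remaining lags stay at or below 0.04.
The dominant spike at lag 7 indicates a seasonal period of 7.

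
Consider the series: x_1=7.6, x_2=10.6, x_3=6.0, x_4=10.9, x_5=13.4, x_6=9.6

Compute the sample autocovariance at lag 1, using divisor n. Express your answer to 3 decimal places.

-0.926

Mean x̄ = (7.6 + 10.6 + 6.0 + 10.9 + 13.4 + 9.6)/6 = 9.6833
Deviations: -2.0833, 0.9167, -3.6833, 1.2167, 3.7167, -0.0833
Σ_{t=1}^{5}(x_t−x̄)(x_{t+1}−x̄) = -5.5553
γ_1 = -5.5553 / 6 = -0.926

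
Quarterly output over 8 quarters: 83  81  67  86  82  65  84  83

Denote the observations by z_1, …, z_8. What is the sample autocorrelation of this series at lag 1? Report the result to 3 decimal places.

Mean z̄ = (83 + 81 + 67 + 86 + 82 + 65 + 84 + 83)/8 = 78.8750
Numerator Σ_{t=1}^{7}(z_t−z̄)(z_{t+1}−z̄) = -172.1406
Denominator Σ(z_t−z̄)² = 458.8750
r_1 = -172.1406 / 458.8750 = -0.375

-0.375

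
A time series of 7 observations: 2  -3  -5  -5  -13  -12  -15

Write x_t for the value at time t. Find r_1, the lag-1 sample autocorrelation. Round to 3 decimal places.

Mean x̄ = (2 − 3 − 5 − 5 − 13 − 12 − 15)/7 = -7.2857
Deviations from mean: 9.2857, 4.2857, 2.2857, 2.2857, -5.7143, -4.7143, -7.7143
Σ(x_t−x̄)(x_{t+1}−x̄) = (39.7959) + (9.7959) + (5.2245) + (-13.0612) + (26.9388) + (36.3673) = 105.0612
Denominator Σ(x_t−x̄)² = 229.4286
r_1 = 105.0612 / 229.4286 = 0.458

0.458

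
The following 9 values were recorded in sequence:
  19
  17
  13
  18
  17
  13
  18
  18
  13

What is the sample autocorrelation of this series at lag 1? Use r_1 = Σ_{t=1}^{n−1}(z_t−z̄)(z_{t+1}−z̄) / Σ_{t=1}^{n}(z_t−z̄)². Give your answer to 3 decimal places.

-0.313

Mean z̄ = (19 + 17 + 13 + 18 + 17 + 13 + 18 + 18 + 13)/9 = 16.2222
Numerator Σ_{t=1}^{8}(z_t−z̄)(z_{t+1}−z̄) = -15.4938
Denominator Σ(z_t−z̄)² = 49.5556
r_1 = -15.4938 / 49.5556 = -0.313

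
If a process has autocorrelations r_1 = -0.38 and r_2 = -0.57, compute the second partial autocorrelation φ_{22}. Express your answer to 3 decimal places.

φ_{22} = (r_2 − r_1²) / (1 − r_1²)
r_1² = (-0.38)² = 0.1444
Numerator = -0.57 − 0.1444 = -0.7144; denominator = 1 − 0.1444 = 0.8556
φ_{22} = -0.7144 / 0.8556 = -0.835

-0.835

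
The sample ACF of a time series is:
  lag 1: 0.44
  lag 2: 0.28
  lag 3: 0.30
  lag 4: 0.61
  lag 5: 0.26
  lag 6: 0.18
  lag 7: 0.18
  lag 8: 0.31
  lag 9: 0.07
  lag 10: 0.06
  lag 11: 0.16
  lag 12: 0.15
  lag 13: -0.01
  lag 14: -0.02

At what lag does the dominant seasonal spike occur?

The largest autocorrelation is r_4 = 0.61; the remaining lags stay at or below 0.44. The elevated value at lag 1 (0.44), dropping to 0.28 at lag 2, reflects decaying short-term dependence rather than seasonality.
The dominant spike at lag 4 indicates a seasonal period of 4.

4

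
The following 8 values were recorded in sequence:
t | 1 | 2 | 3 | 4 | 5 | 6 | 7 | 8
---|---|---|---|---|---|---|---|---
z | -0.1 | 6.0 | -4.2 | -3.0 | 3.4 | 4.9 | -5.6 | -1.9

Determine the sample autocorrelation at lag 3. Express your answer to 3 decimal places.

Mean z̄ = (-0.1 + 6.0 − 4.2 − 3.0 + 3.4 + 4.9 − 5.6 − 1.9)/8 = -0.0625
Deviations from mean: -0.0375, 6.0625, -4.1375, -2.9375, 3.4625, 4.9625, -5.5375, -1.8375
Σ(z_t−z̄)(z_{t+3}−z̄) = (0.1102) + (20.9914) + (-20.5323) + (16.2664) + (-6.3623) = 10.4733
Denominator Σ(z_t−z̄)² = 133.1588
r_3 = 10.4733 / 133.1588 = 0.079

0.079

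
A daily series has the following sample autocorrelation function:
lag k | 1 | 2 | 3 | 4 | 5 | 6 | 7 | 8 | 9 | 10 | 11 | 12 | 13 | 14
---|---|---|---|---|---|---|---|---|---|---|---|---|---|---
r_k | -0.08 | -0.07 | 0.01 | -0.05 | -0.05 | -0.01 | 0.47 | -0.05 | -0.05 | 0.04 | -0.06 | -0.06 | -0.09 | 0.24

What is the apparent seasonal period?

The largest autocorrelation is r_7 = 0.47, with a weaker echo at lag 14 (0.24); the remaining lags stay at or below 0.04.
The dominant spike at lag 7 indicates a seasonal period of 7.

7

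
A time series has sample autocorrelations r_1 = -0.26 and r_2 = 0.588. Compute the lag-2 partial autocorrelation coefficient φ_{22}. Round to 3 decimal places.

0.558

φ_{22} = (r_2 − r_1²) / (1 − r_1²)
r_1² = (-0.26)² = 0.0676
Numerator = 0.588 − 0.0676 = 0.5204; denominator = 1 − 0.0676 = 0.9324
φ_{22} = 0.5204 / 0.9324 = 0.558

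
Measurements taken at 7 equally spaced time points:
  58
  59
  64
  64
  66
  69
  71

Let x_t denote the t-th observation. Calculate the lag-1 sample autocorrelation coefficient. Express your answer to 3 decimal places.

Mean x̄ = (58 + 59 + 64 + 64 + 66 + 69 + 71)/7 = 64.4286
Deviations from mean: -6.4286, -5.4286, -0.4286, -0.4286, 1.5714, 4.5714, 6.5714
Σ(x_t−x̄)(x_{t+1}−x̄) = (34.8980) + (2.3265) + (0.1837) + (-0.6735) + (7.1837) + (30.0408) = 73.9592
Denominator Σ(x_t−x̄)² = 137.7143
r_1 = 73.9592 / 137.7143 = 0.537

0.537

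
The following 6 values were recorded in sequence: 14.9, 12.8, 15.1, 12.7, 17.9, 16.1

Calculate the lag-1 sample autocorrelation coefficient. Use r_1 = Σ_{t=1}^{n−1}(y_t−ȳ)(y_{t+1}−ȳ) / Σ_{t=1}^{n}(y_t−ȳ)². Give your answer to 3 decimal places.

-0.195

Mean ȳ = (14.9 + 12.8 + 15.1 + 12.7 + 17.9 + 16.1)/6 = 14.9167
Deviations from mean: -0.0167, -2.1167, 0.1833, -2.2167, 2.9833, 1.1833
Numerator Σ_{t=1}^{5}(y_t−ȳ)(y_{t+1}−ȳ) = -3.8419
Denominator Σ(y_t−ȳ)² = 19.7283
r_1 = -3.8419 / 19.7283 = -0.195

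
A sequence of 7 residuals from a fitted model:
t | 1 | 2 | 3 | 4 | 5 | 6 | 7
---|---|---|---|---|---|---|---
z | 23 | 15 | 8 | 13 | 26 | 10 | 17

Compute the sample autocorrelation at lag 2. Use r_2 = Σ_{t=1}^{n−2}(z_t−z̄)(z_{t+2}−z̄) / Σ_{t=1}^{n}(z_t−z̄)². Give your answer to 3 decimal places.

Mean z̄ = (23 + 15 + 8 + 13 + 26 + 10 + 17)/7 = 16.0000
Deviations from mean: 7.0000, -1.0000, -8.0000, -3.0000, 10.0000, -6.0000, 1.0000
Σ(z_t−z̄)(z_{t+2}−z̄) = (-56.0000) + (3.0000) + (-80.0000) + (18.0000) + (10.0000) = -105.0000
Denominator Σ(z_t−z̄)² = 260.0000
r_2 = -105.0000 / 260.0000 = -0.404

-0.404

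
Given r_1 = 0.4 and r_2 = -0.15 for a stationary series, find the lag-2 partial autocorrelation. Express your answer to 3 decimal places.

-0.369

φ_{22} = (r_2 − r_1²) / (1 − r_1²)
r_1² = (0.4)² = 0.16
Numerator = -0.15 − 0.1600 = -0.3100; denominator = 1 − 0.1600 = 0.8400
φ_{22} = -0.3100 / 0.8400 = -0.369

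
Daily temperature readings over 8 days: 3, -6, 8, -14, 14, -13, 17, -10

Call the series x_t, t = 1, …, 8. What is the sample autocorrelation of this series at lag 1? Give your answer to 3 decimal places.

-0.894

Mean x̄ = (3 − 6 + 8 − 14 + 14 − 13 + 17 − 10)/8 = -0.1250
Deviations from mean: 3.1250, -5.8750, 8.1250, -13.8750, 14.1250, -12.8750, 17.1250, -9.8750
Σ(x_t−x̄)(x_{t+1}−x̄) = (-18.3594) + (-47.7344) + (-112.7344) + (-195.9844) + (-181.8594) + (-220.4844) + (-169.1094) = -946.2656
Denominator Σ(x_t−x̄)² = 1058.8750
r_1 = -946.2656 / 1058.8750 = -0.894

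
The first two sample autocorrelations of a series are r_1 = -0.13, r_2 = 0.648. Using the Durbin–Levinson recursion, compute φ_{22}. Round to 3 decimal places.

0.642

φ_{22} = (r_2 − r_1²) / (1 − r_1²)
r_1² = (-0.13)² = 0.0169
Numerator = 0.648 − 0.0169 = 0.6311; denominator = 1 − 0.0169 = 0.9831
φ_{22} = 0.6311 / 0.9831 = 0.642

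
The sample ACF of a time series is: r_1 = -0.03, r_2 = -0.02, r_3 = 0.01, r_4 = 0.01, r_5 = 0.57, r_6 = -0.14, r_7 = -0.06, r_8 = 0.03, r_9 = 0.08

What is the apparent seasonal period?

5

The largest autocorrelation is r_5 = 0.57; the remaining lags stay at or below 0.08.
The dominant spike at lag 5 indicates a seasonal period of 5.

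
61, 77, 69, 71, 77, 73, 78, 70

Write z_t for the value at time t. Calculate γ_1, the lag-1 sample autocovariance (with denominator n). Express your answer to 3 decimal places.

Mean z̄ = (61 + 77 + 69 + 71 + 77 + 73 + 78 + 70)/8 = 72.0000
Σ_{t=1}^{7}(z_t−z̄)(z_{t+1}−z̄) = -73.0000
γ_1 = -73.0000 / 8 = -9.125

-9.125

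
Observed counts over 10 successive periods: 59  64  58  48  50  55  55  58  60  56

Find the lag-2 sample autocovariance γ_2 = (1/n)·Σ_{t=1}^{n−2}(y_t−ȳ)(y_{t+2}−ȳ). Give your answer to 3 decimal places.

-5.858

Mean ȳ = (59 + 64 + 58 + 48 + 50 + 55 + 55 + 58 + 60 + 56)/10 = 56.3000
Σ_{t=1}^{8}(y_t−ȳ)(y_{t+2}−ȳ) = -58.5800
γ_2 = -58.5800 / 10 = -5.858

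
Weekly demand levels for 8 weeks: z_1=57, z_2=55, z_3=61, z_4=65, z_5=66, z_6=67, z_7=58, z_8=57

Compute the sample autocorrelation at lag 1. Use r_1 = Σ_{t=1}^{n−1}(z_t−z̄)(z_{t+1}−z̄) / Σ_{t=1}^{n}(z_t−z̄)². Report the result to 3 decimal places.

Mean z̄ = (57 + 55 + 61 + 65 + 66 + 67 + 58 + 57)/8 = 60.7500
Deviations from mean: -3.7500, -5.7500, 0.2500, 4.2500, 5.2500, 6.2500, -2.7500, -3.7500
Σ(z_t−z̄)(z_{t+1}−z̄) = (21.5625) + (-1.4375) + (1.0625) + (22.3125) + (32.8125) + (-17.1875) + (10.3125) = 69.4375
Denominator Σ(z_t−z̄)² = 153.5000
r_1 = 69.4375 / 153.5000 = 0.452

0.452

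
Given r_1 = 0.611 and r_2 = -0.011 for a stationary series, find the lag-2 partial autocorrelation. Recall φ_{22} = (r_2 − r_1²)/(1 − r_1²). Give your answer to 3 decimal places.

-0.613

φ_{22} = (r_2 − r_1²) / (1 − r_1²)
r_1² = (0.611)² = 0.373321
Numerator = -0.011 − 0.3733 = -0.3843; denominator = 1 − 0.3733 = 0.6267
φ_{22} = -0.3843 / 0.6267 = -0.613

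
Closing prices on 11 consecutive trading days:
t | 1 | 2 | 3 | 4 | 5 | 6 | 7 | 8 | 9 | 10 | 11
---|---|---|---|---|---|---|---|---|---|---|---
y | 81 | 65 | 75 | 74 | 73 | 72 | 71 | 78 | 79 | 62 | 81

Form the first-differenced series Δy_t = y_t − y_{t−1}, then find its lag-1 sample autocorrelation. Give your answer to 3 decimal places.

-0.478

First differences Δy: -16, 10, -1, -1, -1, -1, 7, 1, -17, 19
Mean of differences = 0.0000
Numerator Σ(Δy_t−Δȳ)(Δy_{t+1}−Δȳ) = -507.0000
Denominator Σ(Δy_t−Δȳ)² = 1060.0000
r_1(Δy) = -507.0000 / 1060.0000 = -0.478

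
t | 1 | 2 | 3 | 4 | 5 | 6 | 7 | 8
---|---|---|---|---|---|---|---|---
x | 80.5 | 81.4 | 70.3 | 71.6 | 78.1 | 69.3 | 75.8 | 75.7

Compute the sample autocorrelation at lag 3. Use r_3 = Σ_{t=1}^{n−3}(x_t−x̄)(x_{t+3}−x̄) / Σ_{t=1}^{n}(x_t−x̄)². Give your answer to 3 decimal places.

0.184

Mean x̄ = (80.5 + 81.4 + 70.3 + 71.6 + 78.1 + 69.3 + 75.8 + 75.7)/8 = 75.3375
Deviations from mean: 5.1625, 6.0625, -5.0375, -3.7375, 2.7625, -6.0375, 0.4625, 0.3625
Numerator Σ_{t=1}^{5}(x_t−x̄)(x_{t+3}−x̄) = 27.1395
Denominator Σ(x_t−x̄)² = 147.1788
r_3 = 27.1395 / 147.1788 = 0.184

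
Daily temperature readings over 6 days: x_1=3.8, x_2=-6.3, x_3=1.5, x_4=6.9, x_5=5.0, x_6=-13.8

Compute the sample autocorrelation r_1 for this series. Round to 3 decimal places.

-0.171

Mean x̄ = (3.8 − 6.3 + 1.5 + 6.9 + 5.0 − 13.8)/6 = -0.4833
Deviations from mean: 4.2833, -5.8167, 1.9833, 7.3833, 5.4833, -13.3167
Numerator Σ_{t=1}^{5}(x_t−x̄)(x_{t+1}−x̄) = -54.3419
Denominator Σ(x_t−x̄)² = 318.0283
r_1 = -54.3419 / 318.0283 = -0.171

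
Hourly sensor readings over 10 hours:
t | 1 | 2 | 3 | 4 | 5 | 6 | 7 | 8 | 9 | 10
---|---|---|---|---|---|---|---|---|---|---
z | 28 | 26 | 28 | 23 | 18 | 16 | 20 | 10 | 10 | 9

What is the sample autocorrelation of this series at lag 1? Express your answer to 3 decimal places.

Mean z̄ = (28 + 26 + 28 + 23 + 18 + 16 + 20 + 10 + 10 + 9)/10 = 18.8000
Numerator Σ_{t=1}^{9}(z_t−z̄)(z_{t+1}−z̄) = 319.7600
Denominator Σ(z_t−z̄)² = 499.6000
r_1 = 319.7600 / 499.6000 = 0.640

0.640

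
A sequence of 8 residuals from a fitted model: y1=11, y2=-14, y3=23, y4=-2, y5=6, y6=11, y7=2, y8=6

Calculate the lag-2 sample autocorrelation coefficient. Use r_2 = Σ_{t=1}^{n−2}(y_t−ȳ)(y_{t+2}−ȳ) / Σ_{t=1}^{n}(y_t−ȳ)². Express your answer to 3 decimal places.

0.261

Mean ȳ = (11 − 14 + 23 − 2 + 6 + 11 + 2 + 6)/8 = 5.3750
Deviations from mean: 5.6250, -19.3750, 17.6250, -7.3750, 0.6250, 5.6250, -3.3750, 0.6250
Numerator Σ_{t=1}^{6}(y_t−ȳ)(y_{t+2}−ȳ) = 212.9688
Denominator Σ(y_t−ȳ)² = 815.8750
r_2 = 212.9688 / 815.8750 = 0.261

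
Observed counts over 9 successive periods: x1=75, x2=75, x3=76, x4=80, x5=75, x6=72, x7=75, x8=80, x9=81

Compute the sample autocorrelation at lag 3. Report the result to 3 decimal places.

Mean x̄ = (75 + 75 + 76 + 80 + 75 + 72 + 75 + 80 + 81)/9 = 76.5556
Numerator Σ_{t=1}^{6}(x_t−x̄)(x_{t+3}−x̄) = -31.3704
Denominator Σ(x_t−x̄)² = 74.2222
r_3 = -31.3704 / 74.2222 = -0.423

-0.423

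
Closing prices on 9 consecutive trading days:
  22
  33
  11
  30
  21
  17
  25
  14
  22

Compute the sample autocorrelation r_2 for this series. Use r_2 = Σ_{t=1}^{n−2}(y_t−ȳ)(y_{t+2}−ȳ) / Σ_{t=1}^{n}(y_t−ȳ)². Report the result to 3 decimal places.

Mean ȳ = (22 + 33 + 11 + 30 + 21 + 17 + 25 + 14 + 22)/9 = 21.6667
Σ(y_t−ȳ)(y_{t+2}−ȳ) = (-3.5556) + (94.4444) + (7.1111) + (-38.8889) + (-2.2222) + (35.7778) + (1.1111) = 93.7778
Denominator Σ(y_t−ȳ)² = 404.0000
r_2 = 93.7778 / 404.0000 = 0.232

0.232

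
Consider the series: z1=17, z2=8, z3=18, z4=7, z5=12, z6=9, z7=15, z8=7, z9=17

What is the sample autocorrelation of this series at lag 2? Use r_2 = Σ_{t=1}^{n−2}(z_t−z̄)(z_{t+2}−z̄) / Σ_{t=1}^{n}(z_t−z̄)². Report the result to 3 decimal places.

Mean z̄ = (17 + 8 + 18 + 7 + 12 + 9 + 15 + 7 + 17)/9 = 12.2222
Numerator Σ_{t=1}^{7}(z_t−z̄)(z_{t+2}−z̄) = 94.6790
Denominator Σ(z_t−z̄)² = 169.5556
r_2 = 94.6790 / 169.5556 = 0.558

0.558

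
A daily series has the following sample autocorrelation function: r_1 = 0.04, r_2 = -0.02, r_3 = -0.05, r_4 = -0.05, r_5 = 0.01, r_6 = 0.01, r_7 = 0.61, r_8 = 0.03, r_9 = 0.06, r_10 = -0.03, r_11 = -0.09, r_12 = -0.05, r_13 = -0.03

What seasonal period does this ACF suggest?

The largest autocorrelation is r_7 = 0.61; the remaining lags stay at or below 0.06.
The dominant spike at lag 7 indicates a seasonal period of 7.

7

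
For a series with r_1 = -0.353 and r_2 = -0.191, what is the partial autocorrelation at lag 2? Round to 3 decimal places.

φ_{22} = (r_2 − r_1²) / (1 − r_1²)
r_1² = (-0.353)² = 0.124609
Numerator = -0.191 − 0.1246 = -0.3156; denominator = 1 − 0.1246 = 0.8754
φ_{22} = -0.3156 / 0.8754 = -0.361

-0.361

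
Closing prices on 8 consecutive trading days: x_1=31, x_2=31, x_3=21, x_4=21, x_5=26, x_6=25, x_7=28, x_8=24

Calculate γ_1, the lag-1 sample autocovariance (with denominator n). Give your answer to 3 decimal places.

2.311

Mean x̄ = (31 + 31 + 21 + 21 + 26 + 25 + 28 + 24)/8 = 25.8750
Σ_{t=1}^{7}(x_t−x̄)(x_{t+1}−x̄) = 18.4844
γ_1 = 18.4844 / 8 = 2.311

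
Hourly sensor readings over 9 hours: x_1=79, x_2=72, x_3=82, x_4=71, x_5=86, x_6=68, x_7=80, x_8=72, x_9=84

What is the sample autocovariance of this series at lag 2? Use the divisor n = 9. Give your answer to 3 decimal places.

25.750

Mean x̄ = (79 + 72 + 82 + 71 + 86 + 68 + 80 + 72 + 84)/9 = 77.1111
Σ_{t=1}^{7}(x_t−x̄)(x_{t+2}−x̄) = 231.7531
γ_2 = 231.7531 / 9 = 25.750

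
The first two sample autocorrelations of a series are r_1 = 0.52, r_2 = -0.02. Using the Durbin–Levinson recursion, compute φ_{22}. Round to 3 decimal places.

φ_{22} = (r_2 − r_1²) / (1 − r_1²)
r_1² = (0.52)² = 0.2704
Numerator = -0.02 − 0.2704 = -0.2904; denominator = 1 − 0.2704 = 0.7296
φ_{22} = -0.2904 / 0.7296 = -0.398

-0.398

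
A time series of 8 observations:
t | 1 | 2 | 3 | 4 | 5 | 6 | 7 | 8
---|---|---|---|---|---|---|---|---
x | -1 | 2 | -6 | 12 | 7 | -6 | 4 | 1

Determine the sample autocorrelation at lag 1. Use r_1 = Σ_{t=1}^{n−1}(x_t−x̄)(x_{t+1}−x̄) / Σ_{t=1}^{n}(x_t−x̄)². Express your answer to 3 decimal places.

Mean x̄ = (-1 + 2 − 6 + 12 + 7 − 6 + 4 + 1)/8 = 1.6250
Σ(x_t−x̄)(x_{t+1}−x̄) = (-0.9844) + (-2.8594) + (-79.1094) + (55.7656) + (-40.9844) + (-18.1094) + (-1.4844) = -87.7656
Denominator Σ(x_t−x̄)² = 265.8750
r_1 = -87.7656 / 265.8750 = -0.330

-0.330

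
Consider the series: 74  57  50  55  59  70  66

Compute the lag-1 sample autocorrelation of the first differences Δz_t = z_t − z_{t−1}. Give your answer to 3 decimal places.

0.237

First differences Δz: -17, -7, 5, 4, 11, -4
Mean of differences = -1.3333
Numerator Σ(Δz_t−Δz̄)(Δz_{t+1}−Δz̄) = 119.5556
Denominator Σ(Δz_t−Δz̄)² = 505.3333
r_1(Δz) = 119.5556 / 505.3333 = 0.237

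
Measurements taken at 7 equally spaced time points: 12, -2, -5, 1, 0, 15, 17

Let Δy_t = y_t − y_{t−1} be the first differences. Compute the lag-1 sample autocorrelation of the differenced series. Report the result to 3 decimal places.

First differences Δy: -14, -3, 6, -1, 15, 2
Mean of differences = 0.8333
Numerator Σ(Δy_t−Δȳ)(Δy_{t+1}−Δȳ) = 18.1389
Denominator Σ(Δy_t−Δȳ)² = 466.8333
r_1(Δy) = 18.1389 / 466.8333 = 0.039

0.039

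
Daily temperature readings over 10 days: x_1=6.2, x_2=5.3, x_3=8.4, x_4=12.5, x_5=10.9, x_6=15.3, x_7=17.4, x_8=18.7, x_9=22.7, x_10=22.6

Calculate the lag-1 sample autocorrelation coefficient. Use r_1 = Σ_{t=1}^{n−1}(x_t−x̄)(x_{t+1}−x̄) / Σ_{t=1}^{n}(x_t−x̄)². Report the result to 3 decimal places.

0.718

Mean x̄ = (6.2 + 5.3 + 8.4 + 12.5 + 10.9 + 15.3 + 17.4 + 18.7 + 22.7 + 22.6)/10 = 14.0000
Numerator Σ_{t=1}^{9}(x_t−x̄)(x_{t+1}−x̄) = 261.7100
Denominator Σ(x_t−x̄)² = 364.7400
r_1 = 261.7100 / 364.7400 = 0.718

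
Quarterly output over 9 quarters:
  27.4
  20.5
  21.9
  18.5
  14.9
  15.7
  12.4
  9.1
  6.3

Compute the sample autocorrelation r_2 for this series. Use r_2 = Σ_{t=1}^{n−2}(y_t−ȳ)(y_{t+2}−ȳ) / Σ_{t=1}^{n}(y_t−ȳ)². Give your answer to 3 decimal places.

0.320

Mean ȳ = (27.4 + 20.5 + 21.9 + 18.5 + 14.9 + 15.7 + 12.4 + 9.1 + 6.3)/9 = 16.3000
Numerator Σ_{t=1}^{7}(y_t−ȳ)(y_{t+2}−ȳ) = 111.0200
Denominator Σ(y_t−ȳ)² = 346.4200
r_2 = 111.0200 / 346.4200 = 0.320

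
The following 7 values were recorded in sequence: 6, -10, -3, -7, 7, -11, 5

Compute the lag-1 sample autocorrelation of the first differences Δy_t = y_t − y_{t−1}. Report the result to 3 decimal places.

-0.671

First differences Δy: -16, 7, -4, 14, -18, 16
Mean of differences = -0.1667
Numerator Σ(Δy_t−Δȳ)(Δy_{t+1}−Δȳ) = -736.1944
Denominator Σ(Δy_t−Δȳ)² = 1096.8333
r_1(Δy) = -736.1944 / 1096.8333 = -0.671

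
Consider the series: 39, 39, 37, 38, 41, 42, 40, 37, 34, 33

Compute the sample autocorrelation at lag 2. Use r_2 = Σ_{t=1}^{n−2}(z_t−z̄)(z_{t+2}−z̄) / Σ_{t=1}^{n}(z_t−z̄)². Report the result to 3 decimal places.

Mean z̄ = (39 + 39 + 37 + 38 + 41 + 42 + 40 + 37 + 34 + 33)/10 = 38.0000
Numerator Σ_{t=1}^{8}(z_t−z̄)(z_{t+2}−z̄) = -5.0000
Denominator Σ(z_t−z̄)² = 74.0000
r_2 = -5.0000 / 74.0000 = -0.068

-0.068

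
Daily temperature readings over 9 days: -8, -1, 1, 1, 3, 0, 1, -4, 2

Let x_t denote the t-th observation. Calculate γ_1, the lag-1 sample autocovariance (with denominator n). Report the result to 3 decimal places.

-0.084

Mean x̄ = (-8 − 1 + 1 + 1 + 3 + 0 + 1 − 4 + 2)/9 = -0.5556
Σ_{t=1}^{8}(x_t−x̄)(x_{t+1}−x̄) = -0.7531
γ_1 = -0.7531 / 9 = -0.084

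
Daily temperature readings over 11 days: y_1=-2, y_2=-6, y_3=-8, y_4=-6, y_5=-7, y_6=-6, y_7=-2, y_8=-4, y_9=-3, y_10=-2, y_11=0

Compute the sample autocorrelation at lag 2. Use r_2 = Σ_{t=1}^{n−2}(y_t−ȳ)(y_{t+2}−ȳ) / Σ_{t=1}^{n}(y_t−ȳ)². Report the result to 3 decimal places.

Mean ȳ = (-2 − 6 − 8 − 6 − 7 − 6 − 2 − 4 − 3 − 2 + 0)/11 = -4.1818
Numerator Σ_{t=1}^{9}(y_t−ȳ)(y_{t+2}−ȳ) = 10.4793
Denominator Σ(y_t−ȳ)² = 65.6364
r_2 = 10.4793 / 65.6364 = 0.160

0.160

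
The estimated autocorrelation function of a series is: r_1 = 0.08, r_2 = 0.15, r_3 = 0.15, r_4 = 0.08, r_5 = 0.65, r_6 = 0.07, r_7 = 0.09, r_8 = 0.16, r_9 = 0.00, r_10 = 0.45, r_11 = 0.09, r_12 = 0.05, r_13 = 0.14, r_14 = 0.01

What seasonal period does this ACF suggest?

5

The largest autocorrelation is r_5 = 0.65, with a weaker echo at lag 10 (0.45); the remaining lags stay at or below 0.16.
The dominant spike at lag 5 indicates a seasonal period of 5.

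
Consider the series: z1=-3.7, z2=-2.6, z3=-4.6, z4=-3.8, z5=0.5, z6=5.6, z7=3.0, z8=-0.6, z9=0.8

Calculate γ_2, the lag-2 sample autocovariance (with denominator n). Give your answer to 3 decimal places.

0.396

Mean z̄ = (-3.7 − 2.6 − 4.6 − 3.8 + 0.5 + 5.6 + 3.0 − 0.6 + 0.8)/9 = -0.6000
Σ_{t=1}^{7}(z_t−z̄)(z_{t+2}−z̄) = 3.5600
γ_2 = 3.5600 / 9 = 0.396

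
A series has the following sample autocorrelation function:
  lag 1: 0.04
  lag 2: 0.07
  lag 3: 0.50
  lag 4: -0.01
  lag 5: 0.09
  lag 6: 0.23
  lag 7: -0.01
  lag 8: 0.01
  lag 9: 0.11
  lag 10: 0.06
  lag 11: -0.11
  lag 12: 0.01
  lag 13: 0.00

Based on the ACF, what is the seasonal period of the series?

3

The largest autocorrelation is r_3 = 0.50, with a weaker echo at lag 6 (0.23); the remaining lags stay at or below 0.11.
The dominant spike at lag 3 indicates a seasonal period of 3.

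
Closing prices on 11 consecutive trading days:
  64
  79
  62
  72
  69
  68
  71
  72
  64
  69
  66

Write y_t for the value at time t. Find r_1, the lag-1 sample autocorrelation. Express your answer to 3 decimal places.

Mean ȳ = (64 + 79 + 62 + 72 + 69 + 68 + 71 + 72 + 64 + 69 + 66)/11 = 68.7273
Numerator Σ_{t=1}^{10}(y_t−ȳ)(y_{t+1}−ȳ) = -150.7107
Denominator Σ(y_t−ȳ)² = 230.1818
r_1 = -150.7107 / 230.1818 = -0.655

-0.655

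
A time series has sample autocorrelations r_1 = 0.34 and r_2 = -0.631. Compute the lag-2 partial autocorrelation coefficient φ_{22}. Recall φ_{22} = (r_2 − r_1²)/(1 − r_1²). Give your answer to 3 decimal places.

-0.844

φ_{22} = (r_2 − r_1²) / (1 − r_1²)
r_1² = (0.34)² = 0.1156
Numerator = -0.631 − 0.1156 = -0.7466; denominator = 1 − 0.1156 = 0.8844
φ_{22} = -0.7466 / 0.8844 = -0.844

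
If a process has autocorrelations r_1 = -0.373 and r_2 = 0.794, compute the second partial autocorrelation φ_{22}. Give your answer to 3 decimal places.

φ_{22} = (r_2 − r_1²) / (1 − r_1²)
r_1² = (-0.373)² = 0.139129
Numerator = 0.794 − 0.1391 = 0.6549; denominator = 1 − 0.1391 = 0.8609
φ_{22} = 0.6549 / 0.8609 = 0.761

0.761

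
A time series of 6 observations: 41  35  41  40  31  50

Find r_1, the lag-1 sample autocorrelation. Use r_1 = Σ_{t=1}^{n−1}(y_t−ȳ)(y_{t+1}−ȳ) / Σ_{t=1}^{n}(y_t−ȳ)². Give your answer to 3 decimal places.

Mean ȳ = (41 + 35 + 41 + 40 + 31 + 50)/6 = 39.6667
Deviations from mean: 1.3333, -4.6667, 1.3333, 0.3333, -8.6667, 10.3333
Σ(y_t−ȳ)(y_{t+1}−ȳ) = (-6.2222) + (-6.2222) + (0.4444) + (-2.8889) + (-89.5556) = -104.4444
Denominator Σ(y_t−ȳ)² = 207.3333
r_1 = -104.4444 / 207.3333 = -0.504

-0.504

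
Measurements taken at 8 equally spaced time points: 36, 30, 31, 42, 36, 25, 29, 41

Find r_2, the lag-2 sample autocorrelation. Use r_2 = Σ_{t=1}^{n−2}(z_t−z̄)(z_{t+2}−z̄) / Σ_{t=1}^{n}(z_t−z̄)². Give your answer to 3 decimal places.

Mean z̄ = (36 + 30 + 31 + 42 + 36 + 25 + 29 + 41)/8 = 33.7500
Σ(z_t−z̄)(z_{t+2}−z̄) = (-6.1875) + (-30.9375) + (-6.1875) + (-72.1875) + (-10.6875) + (-63.4375) = -189.6250
Denominator Σ(z_t−z̄)² = 251.5000
r_2 = -189.6250 / 251.5000 = -0.754

-0.754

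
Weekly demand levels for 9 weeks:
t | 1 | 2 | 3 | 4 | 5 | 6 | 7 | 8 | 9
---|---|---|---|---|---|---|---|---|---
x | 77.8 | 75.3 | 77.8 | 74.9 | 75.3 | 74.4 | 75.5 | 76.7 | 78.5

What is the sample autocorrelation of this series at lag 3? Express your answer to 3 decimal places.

-0.433

Mean x̄ = (77.8 + 75.3 + 77.8 + 74.9 + 75.3 + 74.4 + 75.5 + 76.7 + 78.5)/9 = 76.2444
Σ(x_t−x̄)(x_{t+3}−x̄) = (-2.0914) + (0.8920) + (-2.8691) + (1.0009) + (-0.4302) + (-4.1602) = -7.6581
Denominator Σ(x_t−x̄)² = 17.6822
r_3 = -7.6581 / 17.6822 = -0.433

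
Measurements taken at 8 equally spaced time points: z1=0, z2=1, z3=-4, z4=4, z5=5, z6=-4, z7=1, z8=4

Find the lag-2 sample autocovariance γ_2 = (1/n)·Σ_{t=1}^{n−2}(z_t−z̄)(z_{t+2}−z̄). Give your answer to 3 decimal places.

Mean z̄ = (0 + 1 − 4 + 4 + 5 − 4 + 1 + 4)/8 = 0.8750
Deviations: -0.8750, 0.1250, -4.8750, 3.1250, 4.1250, -4.8750, 0.1250, 3.1250
Σ_{t=1}^{6}(z_t−z̄)(z_{t+2}−z̄) = -45.4063
γ_2 = -45.4063 / 8 = -5.676

-5.676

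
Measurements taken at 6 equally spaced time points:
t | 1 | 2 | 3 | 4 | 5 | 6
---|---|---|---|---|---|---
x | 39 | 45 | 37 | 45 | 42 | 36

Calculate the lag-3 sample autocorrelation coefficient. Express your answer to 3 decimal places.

0.203

Mean x̄ = (39 + 45 + 37 + 45 + 42 + 36)/6 = 40.6667
Deviations from mean: -1.6667, 4.3333, -3.6667, 4.3333, 1.3333, -4.6667
Numerator Σ_{t=1}^{3}(x_t−x̄)(x_{t+3}−x̄) = 15.6667
Denominator Σ(x_t−x̄)² = 77.3333
r_3 = 15.6667 / 77.3333 = 0.203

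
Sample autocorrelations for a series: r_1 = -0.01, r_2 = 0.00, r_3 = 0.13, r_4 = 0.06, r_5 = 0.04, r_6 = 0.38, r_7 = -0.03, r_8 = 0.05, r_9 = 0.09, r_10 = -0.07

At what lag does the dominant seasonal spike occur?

6

The largest autocorrelation is r_6 = 0.38; the remaining lags stay at or below 0.13.
The dominant spike at lag 6 indicates a seasonal period of 6.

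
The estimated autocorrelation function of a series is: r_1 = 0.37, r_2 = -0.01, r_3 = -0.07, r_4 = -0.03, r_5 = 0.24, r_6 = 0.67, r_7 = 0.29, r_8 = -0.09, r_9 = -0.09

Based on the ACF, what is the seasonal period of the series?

The largest autocorrelation is r_6 = 0.67; the remaining lags stay at or below 0.37.
The dominant spike at lag 6 indicates a seasonal period of 6.

6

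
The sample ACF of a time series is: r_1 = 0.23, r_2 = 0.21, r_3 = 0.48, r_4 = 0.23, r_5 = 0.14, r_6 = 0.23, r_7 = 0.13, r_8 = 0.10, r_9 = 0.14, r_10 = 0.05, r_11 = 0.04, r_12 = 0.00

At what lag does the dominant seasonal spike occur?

The largest autocorrelation is r_3 = 0.48; the remaining lags stay at or below 0.23.
The dominant spike at lag 3 indicates a seasonal period of 3.

3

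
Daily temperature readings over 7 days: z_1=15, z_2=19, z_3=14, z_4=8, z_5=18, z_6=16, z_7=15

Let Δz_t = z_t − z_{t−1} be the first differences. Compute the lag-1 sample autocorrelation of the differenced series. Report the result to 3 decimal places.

First differences Δz: 4, -5, -6, 10, -2, -1
Mean of differences = 0.0000
Numerator Σ(Δz_t−Δz̄)(Δz_{t+1}−Δz̄) = -68.0000
Denominator Σ(Δz_t−Δz̄)² = 182.0000
r_1(Δz) = -68.0000 / 182.0000 = -0.374

-0.374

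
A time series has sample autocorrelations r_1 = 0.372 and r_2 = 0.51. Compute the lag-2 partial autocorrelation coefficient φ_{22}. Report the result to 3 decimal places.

0.431

φ_{22} = (r_2 − r_1²) / (1 − r_1²)
r_1² = (0.372)² = 0.138384
Numerator = 0.51 − 0.1384 = 0.3716; denominator = 1 − 0.1384 = 0.8616
φ_{22} = 0.3716 / 0.8616 = 0.431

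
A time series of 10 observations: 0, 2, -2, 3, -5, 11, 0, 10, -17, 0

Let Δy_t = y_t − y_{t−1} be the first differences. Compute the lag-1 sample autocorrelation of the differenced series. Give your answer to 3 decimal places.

-0.755

First differences Δy: 2, -4, 5, -8, 16, -11, 10, -27, 17
Mean of differences = 0.0000
Numerator Σ(Δy_t−Δȳ)(Δy_{t+1}−Δȳ) = -1211.0000
Denominator Σ(Δy_t−Δȳ)² = 1604.0000
r_1(Δy) = -1211.0000 / 1604.0000 = -0.755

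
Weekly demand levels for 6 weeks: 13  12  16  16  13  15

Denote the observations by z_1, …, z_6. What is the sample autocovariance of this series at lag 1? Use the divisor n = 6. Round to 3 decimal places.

-0.199

Mean z̄ = (13 + 12 + 16 + 16 + 13 + 15)/6 = 14.1667
Deviations: -1.1667, -2.1667, 1.8333, 1.8333, -1.1667, 0.8333
Σ_{t=1}^{5}(z_t−z̄)(z_{t+1}−z̄) = -1.1944
γ_1 = -1.1944 / 6 = -0.199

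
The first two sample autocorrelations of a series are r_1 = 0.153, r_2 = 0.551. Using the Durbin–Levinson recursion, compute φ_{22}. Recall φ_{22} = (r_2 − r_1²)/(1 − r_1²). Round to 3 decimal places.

φ_{22} = (r_2 − r_1²) / (1 − r_1²)
r_1² = (0.153)² = 0.023409
Numerator = 0.551 − 0.0234 = 0.5276; denominator = 1 − 0.0234 = 0.9766
φ_{22} = 0.5276 / 0.9766 = 0.540

0.540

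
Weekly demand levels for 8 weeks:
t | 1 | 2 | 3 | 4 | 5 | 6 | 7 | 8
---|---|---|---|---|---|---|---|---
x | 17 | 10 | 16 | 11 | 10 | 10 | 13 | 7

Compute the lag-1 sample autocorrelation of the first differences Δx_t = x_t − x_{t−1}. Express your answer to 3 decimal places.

-0.584

First differences Δx: -7, 6, -5, -1, 0, 3, -6
Mean of differences = -1.4286
Numerator Σ(Δx_t−Δx̄)(Δx_{t+1}−Δx̄) = -82.7551
Denominator Σ(Δx_t−Δx̄)² = 141.7143
r_1(Δx) = -82.7551 / 141.7143 = -0.584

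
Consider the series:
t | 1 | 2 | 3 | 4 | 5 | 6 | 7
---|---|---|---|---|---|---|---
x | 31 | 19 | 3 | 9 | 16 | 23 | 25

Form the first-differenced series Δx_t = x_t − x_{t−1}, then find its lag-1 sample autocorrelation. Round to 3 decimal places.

0.383

First differences Δx: -12, -16, 6, 7, 7, 2
Mean of differences = -1.0000
Numerator Σ(Δx_t−Δx̄)(Δx_{t+1}−Δx̄) = 204.0000
Denominator Σ(Δx_t−Δx̄)² = 532.0000
r_1(Δx) = 204.0000 / 532.0000 = 0.383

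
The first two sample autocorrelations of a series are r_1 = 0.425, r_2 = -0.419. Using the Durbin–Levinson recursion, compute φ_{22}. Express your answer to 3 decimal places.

φ_{22} = (r_2 − r_1²) / (1 − r_1²)
r_1² = (0.425)² = 0.180625
Numerator = -0.419 − 0.1806 = -0.5996; denominator = 1 − 0.1806 = 0.8194
φ_{22} = -0.5996 / 0.8194 = -0.732

-0.732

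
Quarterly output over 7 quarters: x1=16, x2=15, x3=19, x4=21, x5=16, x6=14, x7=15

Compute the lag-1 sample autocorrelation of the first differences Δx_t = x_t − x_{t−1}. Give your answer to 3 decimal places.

First differences Δx: -1, 4, 2, -5, -2, 1
Mean of differences = -0.1667
Numerator Σ(Δx_t−Δx̄)(Δx_{t+1}−Δx̄) = 1.8056
Denominator Σ(Δx_t−Δx̄)² = 50.8333
r_1(Δx) = 1.8056 / 50.8333 = 0.036

0.036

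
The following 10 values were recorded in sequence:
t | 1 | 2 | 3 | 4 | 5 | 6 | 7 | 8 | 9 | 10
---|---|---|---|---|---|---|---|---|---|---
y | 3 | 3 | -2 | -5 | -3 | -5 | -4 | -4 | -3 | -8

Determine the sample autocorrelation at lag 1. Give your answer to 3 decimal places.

Mean ȳ = (3 + 3 − 2 − 5 − 3 − 5 − 4 − 4 − 3 − 8)/10 = -2.8000
Numerator Σ_{t=1}^{9}(y_t−ȳ)(y_{t+1}−ȳ) = 42.7600
Denominator Σ(y_t−ȳ)² = 107.6000
r_1 = 42.7600 / 107.6000 = 0.397

0.397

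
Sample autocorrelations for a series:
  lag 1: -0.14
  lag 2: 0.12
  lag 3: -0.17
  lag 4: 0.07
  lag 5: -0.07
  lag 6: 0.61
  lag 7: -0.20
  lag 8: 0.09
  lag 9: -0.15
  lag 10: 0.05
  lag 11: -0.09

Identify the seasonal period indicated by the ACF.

6

The largest autocorrelation is r_6 = 0.61; the remaining lags stay at or below 0.12.
The dominant spike at lag 6 indicates a seasonal period of 6.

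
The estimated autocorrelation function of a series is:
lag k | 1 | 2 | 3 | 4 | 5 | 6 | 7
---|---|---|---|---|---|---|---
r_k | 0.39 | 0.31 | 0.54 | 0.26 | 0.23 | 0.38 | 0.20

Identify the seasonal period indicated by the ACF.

The largest autocorrelation is r_3 = 0.54; the remaining lags stay at or below 0.39. The elevated value at lag 1 (0.39), dropping to 0.31 at lag 2, reflects decaying short-term dependence rather than seasonality.
The dominant spike at lag 3 indicates a seasonal period of 3.

3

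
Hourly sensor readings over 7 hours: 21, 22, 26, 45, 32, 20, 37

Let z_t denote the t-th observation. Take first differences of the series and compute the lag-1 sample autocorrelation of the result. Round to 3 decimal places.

First differences Δz: 1, 4, 19, -13, -12, 17
Mean of differences = 2.6667
Numerator Σ(Δz_t−Δz̄)(Δz_{t+1}−Δz̄) = -216.7778
Denominator Σ(Δz_t−Δz̄)² = 937.3333
r_1(Δz) = -216.7778 / 937.3333 = -0.231

-0.231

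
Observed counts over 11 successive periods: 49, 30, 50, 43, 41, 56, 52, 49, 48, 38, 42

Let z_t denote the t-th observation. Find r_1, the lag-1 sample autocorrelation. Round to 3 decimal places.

Mean z̄ = (49 + 30 + 50 + 43 + 41 + 56 + 52 + 49 + 48 + 38 + 42)/11 = 45.2727
Numerator Σ_{t=1}^{10}(z_t−z̄)(z_{t+1}−z̄) = -64.6198
Denominator Σ(z_t−z̄)² = 538.1818
r_1 = -64.6198 / 538.1818 = -0.120

-0.120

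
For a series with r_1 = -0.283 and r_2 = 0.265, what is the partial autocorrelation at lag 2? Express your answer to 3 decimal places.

φ_{22} = (r_2 − r_1²) / (1 − r_1²)
r_1² = (-0.283)² = 0.080089
Numerator = 0.265 − 0.0801 = 0.1849; denominator = 1 − 0.0801 = 0.9199
φ_{22} = 0.1849 / 0.9199 = 0.201

0.201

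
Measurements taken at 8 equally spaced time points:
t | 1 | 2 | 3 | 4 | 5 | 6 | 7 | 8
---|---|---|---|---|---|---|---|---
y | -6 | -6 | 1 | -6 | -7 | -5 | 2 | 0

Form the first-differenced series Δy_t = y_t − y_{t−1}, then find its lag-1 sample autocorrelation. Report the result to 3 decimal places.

First differences Δy: 0, 7, -7, -1, 2, 7, -2
Mean of differences = 0.8571
Numerator Σ(Δy_t−Δȳ)(Δy_{t+1}−Δȳ) = -51.5918
Denominator Σ(Δy_t−Δȳ)² = 150.8571
r_1(Δy) = -51.5918 / 150.8571 = -0.342

-0.342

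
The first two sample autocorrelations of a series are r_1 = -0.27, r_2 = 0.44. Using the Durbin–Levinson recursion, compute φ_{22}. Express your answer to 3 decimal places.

φ_{22} = (r_2 − r_1²) / (1 − r_1²)
r_1² = (-0.27)² = 0.0729
Numerator = 0.44 − 0.0729 = 0.3671; denominator = 1 − 0.0729 = 0.9271
φ_{22} = 0.3671 / 0.9271 = 0.396

0.396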